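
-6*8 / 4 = -12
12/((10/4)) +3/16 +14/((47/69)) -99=-276207/3760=-73.46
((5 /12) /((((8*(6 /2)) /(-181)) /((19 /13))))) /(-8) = 17195 /29952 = 0.57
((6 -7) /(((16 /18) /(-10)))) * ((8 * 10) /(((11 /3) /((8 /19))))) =21600 /209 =103.35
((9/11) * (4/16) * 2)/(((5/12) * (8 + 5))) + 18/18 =769/715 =1.08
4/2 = 2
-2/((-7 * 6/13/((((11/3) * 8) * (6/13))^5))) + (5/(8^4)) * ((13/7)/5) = 691708779101975/2456702976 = 281559.79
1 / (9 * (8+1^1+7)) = 1 / 144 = 0.01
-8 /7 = -1.14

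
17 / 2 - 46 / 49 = 741 / 98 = 7.56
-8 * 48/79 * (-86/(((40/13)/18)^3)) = 826432308/9875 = 83689.35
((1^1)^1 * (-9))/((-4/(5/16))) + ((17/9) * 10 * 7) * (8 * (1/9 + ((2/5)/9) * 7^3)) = 84206141/5184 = 16243.47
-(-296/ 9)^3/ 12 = 6483584/ 2187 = 2964.60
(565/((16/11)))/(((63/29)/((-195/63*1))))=-11715275/21168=-553.44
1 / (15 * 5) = 1 / 75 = 0.01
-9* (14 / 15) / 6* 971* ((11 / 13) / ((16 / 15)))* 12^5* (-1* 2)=6976658304 / 13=536666023.38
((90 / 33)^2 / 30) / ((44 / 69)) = 1035 / 2662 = 0.39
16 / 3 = 5.33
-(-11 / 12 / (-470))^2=-121 / 31809600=-0.00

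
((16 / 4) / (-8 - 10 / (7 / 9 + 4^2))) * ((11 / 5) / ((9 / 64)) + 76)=-1245448 / 29205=-42.65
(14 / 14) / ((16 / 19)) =19 / 16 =1.19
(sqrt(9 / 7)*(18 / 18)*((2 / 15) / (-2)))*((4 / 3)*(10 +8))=-24*sqrt(7) / 35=-1.81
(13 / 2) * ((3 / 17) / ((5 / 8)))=156 / 85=1.84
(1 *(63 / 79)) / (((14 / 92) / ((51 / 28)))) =10557 / 1106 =9.55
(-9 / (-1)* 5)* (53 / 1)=2385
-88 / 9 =-9.78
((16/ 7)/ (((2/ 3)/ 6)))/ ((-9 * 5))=-16/ 35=-0.46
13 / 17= 0.76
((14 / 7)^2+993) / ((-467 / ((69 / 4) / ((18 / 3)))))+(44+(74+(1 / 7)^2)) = 20481669 / 183064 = 111.88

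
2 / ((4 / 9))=9 / 2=4.50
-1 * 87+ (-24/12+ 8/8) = -88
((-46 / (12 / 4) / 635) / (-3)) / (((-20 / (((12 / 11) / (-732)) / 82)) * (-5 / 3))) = -23 / 5240845500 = -0.00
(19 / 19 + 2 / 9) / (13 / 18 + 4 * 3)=22 / 229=0.10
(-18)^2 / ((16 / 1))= 81 / 4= 20.25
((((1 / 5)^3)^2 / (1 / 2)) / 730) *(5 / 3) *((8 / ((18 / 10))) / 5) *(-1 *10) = -16 / 6159375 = -0.00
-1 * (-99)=99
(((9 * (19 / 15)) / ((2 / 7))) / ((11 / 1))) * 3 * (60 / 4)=3591 / 22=163.23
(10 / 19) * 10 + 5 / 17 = 1795 / 323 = 5.56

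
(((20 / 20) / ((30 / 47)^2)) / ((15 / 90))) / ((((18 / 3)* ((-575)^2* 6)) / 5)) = 2209 / 357075000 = 0.00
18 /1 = 18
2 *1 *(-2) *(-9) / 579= 12 / 193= 0.06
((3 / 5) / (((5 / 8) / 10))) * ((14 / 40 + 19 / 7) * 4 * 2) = 41184 / 175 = 235.34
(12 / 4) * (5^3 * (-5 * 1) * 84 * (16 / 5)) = -504000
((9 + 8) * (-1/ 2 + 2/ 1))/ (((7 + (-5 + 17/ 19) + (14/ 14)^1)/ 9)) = 8721/ 148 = 58.93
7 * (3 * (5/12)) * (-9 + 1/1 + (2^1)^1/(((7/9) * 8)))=-1075/16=-67.19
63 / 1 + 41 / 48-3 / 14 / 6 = 21443 / 336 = 63.82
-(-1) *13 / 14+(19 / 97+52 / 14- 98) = -126513 / 1358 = -93.16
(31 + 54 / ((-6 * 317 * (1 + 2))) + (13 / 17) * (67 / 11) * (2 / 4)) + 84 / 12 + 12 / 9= 14814799 / 355674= 41.65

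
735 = 735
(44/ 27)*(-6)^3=-352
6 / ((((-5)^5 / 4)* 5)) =-24 / 15625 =-0.00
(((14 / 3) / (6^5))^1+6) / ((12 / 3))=69991 / 46656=1.50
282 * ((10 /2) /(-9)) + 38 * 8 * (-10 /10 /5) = -217.47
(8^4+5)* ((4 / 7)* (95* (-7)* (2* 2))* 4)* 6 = -149604480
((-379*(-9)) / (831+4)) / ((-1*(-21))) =1137 / 5845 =0.19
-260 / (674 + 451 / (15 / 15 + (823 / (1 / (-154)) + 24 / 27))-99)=-1808365 / 3999244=-0.45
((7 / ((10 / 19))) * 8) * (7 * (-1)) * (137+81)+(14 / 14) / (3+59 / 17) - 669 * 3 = -18081057 / 110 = -164373.25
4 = 4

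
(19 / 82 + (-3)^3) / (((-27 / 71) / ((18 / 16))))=79.19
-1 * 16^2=-256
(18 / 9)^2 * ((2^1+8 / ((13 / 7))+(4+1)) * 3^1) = 1764 / 13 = 135.69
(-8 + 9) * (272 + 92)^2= 132496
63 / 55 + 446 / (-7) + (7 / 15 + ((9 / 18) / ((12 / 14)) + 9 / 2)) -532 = -907089 / 1540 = -589.02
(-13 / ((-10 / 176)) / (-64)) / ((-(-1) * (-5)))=143 / 200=0.72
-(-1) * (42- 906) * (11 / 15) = -3168 / 5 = -633.60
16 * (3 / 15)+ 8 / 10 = 4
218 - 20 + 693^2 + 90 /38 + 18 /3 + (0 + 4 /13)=118672552 /247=480455.68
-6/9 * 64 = -128/3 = -42.67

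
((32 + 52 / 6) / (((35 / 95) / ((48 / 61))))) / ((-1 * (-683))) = 608 / 4781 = 0.13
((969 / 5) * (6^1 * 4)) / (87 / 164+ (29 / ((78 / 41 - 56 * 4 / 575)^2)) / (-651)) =5194755201098988 / 570744827045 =9101.71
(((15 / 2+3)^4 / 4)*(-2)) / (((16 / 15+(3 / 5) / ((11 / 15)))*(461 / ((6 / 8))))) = -96268095 / 18351488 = -5.25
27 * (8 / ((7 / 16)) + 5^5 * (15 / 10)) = 1778787 / 14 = 127056.21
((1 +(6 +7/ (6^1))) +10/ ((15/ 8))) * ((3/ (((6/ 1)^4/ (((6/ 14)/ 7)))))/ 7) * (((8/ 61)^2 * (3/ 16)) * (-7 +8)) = 9/ 10210424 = 0.00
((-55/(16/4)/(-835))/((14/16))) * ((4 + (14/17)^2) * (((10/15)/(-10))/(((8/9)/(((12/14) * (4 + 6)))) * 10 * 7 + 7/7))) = -267696/376692715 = -0.00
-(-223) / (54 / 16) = 1784 / 27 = 66.07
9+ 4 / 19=175 / 19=9.21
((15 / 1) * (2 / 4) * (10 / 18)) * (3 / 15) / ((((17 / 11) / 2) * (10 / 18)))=33 / 17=1.94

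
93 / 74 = 1.26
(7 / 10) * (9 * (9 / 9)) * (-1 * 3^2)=-567 / 10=-56.70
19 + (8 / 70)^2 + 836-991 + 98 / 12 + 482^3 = 823053295321 / 7350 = 111980040.18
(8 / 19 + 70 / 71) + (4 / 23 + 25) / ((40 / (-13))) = -8407763 / 1241080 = -6.77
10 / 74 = 5 / 37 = 0.14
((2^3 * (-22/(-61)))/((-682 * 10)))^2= 16/89397025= 0.00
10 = 10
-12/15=-4/5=-0.80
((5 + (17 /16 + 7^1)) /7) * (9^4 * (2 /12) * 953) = 435600099 /224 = 1944643.30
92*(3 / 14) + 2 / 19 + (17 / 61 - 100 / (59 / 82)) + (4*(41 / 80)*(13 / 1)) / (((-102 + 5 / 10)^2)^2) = -69026520717100563 / 580616807642305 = -118.88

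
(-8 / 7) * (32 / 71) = -256 / 497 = -0.52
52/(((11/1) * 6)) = 26/33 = 0.79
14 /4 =7 /2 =3.50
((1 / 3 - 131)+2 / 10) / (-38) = 103 / 30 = 3.43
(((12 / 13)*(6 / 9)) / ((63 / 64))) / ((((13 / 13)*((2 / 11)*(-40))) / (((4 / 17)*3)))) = -1408 / 23205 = -0.06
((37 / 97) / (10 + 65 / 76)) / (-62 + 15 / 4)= -11248 / 18645825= -0.00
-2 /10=-1 /5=-0.20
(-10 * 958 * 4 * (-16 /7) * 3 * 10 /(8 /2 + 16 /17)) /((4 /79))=514637600 /49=10502808.16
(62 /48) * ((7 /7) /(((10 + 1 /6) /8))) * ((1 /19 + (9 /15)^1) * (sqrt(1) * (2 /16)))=961 /11590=0.08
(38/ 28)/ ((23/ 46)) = 19/ 7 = 2.71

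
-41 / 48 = -0.85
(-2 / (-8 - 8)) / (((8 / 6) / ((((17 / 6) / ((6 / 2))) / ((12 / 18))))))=0.13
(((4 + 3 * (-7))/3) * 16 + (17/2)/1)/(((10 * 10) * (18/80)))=-493/135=-3.65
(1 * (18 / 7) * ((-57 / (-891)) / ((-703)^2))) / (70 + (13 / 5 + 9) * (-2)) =5 / 702999297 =0.00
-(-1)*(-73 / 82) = -73 / 82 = -0.89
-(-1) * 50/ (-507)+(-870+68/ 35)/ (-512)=7253837/ 4542720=1.60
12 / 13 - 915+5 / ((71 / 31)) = -841678 / 923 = -911.89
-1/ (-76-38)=1/ 114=0.01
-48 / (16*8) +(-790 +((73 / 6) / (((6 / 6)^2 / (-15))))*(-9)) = 6817 / 8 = 852.12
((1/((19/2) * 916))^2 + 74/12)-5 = 265036817/227174412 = 1.17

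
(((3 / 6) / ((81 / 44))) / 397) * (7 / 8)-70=-9003883 / 128628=-70.00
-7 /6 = -1.17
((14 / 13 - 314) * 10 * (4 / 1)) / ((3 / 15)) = -813600 / 13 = -62584.62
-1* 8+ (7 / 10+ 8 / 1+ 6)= 67 / 10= 6.70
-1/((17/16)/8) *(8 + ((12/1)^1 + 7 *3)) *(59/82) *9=-33984/17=-1999.06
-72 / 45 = -8 / 5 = -1.60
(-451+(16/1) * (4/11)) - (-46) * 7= -1355/11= -123.18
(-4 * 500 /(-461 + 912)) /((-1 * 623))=2000 /280973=0.01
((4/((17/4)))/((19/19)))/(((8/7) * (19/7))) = 98/323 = 0.30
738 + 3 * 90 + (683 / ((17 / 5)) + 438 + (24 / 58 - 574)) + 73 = 565124 / 493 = 1146.30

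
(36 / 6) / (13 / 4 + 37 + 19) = 8 / 79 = 0.10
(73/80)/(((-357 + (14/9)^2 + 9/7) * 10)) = -41391/160254400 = -0.00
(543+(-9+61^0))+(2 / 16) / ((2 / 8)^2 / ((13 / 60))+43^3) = 4423785543 / 8268758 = 535.00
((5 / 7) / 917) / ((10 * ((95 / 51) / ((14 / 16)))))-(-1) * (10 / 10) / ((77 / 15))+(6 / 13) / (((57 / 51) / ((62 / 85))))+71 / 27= 16821242479 / 5381616240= 3.13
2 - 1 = 1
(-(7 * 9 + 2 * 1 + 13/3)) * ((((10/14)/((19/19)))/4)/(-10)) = 26/21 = 1.24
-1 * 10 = -10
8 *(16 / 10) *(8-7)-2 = 10.80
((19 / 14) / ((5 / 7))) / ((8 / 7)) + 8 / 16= 173 / 80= 2.16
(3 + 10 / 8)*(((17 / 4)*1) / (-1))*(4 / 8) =-289 / 32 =-9.03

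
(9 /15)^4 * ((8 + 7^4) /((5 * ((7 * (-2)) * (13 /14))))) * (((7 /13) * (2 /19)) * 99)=-270448794 /10034375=-26.95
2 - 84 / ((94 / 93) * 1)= -81.11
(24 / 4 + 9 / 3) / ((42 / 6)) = 9 / 7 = 1.29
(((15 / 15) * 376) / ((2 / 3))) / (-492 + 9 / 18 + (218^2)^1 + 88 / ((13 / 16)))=14664 / 1225661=0.01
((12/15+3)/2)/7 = 19/70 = 0.27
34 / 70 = 17 / 35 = 0.49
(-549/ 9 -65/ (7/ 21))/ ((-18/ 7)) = 896/ 9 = 99.56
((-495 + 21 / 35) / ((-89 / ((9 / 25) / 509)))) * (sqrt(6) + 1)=22248 / 5662625 + 22248 * sqrt(6) / 5662625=0.01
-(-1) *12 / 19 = 12 / 19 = 0.63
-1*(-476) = 476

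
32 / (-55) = -32 / 55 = -0.58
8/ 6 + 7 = 25/ 3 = 8.33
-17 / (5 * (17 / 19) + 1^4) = -323 / 104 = -3.11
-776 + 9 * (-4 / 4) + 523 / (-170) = -133973 / 170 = -788.08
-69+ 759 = 690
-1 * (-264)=264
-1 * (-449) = 449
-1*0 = 0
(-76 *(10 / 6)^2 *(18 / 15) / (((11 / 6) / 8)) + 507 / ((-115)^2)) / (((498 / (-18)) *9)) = 160810423 / 36223275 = 4.44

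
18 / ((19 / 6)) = 108 / 19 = 5.68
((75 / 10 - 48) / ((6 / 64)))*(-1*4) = 1728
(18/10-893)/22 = -2228/55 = -40.51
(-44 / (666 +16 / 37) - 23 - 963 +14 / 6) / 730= -36385321 / 27000510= -1.35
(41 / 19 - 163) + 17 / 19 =-159.95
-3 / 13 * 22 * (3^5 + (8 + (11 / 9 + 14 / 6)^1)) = -50402 / 39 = -1292.36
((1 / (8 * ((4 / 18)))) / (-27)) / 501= -1 / 24048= -0.00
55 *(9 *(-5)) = -2475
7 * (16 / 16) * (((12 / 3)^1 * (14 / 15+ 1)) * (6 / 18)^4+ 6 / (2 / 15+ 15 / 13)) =10154662 / 304965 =33.30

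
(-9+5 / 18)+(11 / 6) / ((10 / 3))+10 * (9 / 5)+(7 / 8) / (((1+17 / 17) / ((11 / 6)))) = 15307 / 1440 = 10.63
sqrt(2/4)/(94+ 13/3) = 3*sqrt(2)/590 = 0.01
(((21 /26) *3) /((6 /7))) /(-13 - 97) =-0.03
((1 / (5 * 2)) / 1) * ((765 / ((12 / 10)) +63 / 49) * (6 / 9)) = 2981 / 70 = 42.59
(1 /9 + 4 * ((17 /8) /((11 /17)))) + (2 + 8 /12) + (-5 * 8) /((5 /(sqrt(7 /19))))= 3151 /198-8 * sqrt(133) /19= 11.06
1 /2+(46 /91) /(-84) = 944 /1911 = 0.49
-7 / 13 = -0.54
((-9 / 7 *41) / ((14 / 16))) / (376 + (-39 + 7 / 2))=-0.18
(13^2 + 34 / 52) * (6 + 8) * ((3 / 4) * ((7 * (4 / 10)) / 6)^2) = 1512973 / 3900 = 387.94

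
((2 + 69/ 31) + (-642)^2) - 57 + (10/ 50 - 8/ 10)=63877147/ 155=412110.63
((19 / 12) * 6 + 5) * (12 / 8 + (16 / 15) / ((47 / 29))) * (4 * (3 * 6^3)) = 19061352 / 235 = 81112.14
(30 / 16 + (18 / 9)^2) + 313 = 2551 / 8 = 318.88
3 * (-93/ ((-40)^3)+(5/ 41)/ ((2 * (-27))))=-57049/ 23616000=-0.00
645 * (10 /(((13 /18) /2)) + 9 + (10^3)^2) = 645023666.54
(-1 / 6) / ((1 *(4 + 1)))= -0.03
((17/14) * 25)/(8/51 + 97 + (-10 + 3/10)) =108375/312221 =0.35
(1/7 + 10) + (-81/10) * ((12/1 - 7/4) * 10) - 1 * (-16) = -22515/28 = -804.11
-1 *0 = 0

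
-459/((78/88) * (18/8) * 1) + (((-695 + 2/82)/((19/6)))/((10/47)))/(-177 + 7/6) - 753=-52206627713/53419925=-977.29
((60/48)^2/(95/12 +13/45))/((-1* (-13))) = 1125/76804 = 0.01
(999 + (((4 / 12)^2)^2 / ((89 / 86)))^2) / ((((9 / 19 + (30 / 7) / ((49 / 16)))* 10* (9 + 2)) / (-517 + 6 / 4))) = -69767310764898061 / 27913331422548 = -2499.43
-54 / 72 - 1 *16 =-67 / 4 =-16.75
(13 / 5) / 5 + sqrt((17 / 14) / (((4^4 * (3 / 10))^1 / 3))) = sqrt(595) / 112 + 13 / 25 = 0.74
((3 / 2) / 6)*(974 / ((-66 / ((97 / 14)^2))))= -4582183 / 25872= -177.11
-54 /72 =-3 /4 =-0.75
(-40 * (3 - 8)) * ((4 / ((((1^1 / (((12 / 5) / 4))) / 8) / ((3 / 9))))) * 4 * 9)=46080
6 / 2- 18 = -15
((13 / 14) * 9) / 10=117 / 140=0.84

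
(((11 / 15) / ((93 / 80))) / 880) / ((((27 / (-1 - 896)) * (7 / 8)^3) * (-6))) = 76544 / 12919095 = 0.01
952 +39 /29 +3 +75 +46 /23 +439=42698 /29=1472.34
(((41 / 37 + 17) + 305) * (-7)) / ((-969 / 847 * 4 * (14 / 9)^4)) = 3163615785 / 37478336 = 84.41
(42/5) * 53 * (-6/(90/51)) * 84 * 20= -12714912/5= -2542982.40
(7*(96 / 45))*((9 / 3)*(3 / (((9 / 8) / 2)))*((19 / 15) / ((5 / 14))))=953344 / 1125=847.42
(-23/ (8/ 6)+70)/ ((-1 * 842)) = -211/ 3368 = -0.06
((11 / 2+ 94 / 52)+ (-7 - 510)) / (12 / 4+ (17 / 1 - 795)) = 6626 / 10075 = 0.66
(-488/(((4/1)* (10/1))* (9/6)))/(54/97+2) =-5917/1860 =-3.18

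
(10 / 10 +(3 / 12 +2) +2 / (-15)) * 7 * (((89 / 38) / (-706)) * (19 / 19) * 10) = -116501 / 160968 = -0.72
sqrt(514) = 22.67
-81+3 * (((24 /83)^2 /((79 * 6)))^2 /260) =-1559426562858753 /19252179788465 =-81.00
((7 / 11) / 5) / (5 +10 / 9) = 63 / 3025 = 0.02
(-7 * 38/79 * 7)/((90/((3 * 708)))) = -219716/395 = -556.24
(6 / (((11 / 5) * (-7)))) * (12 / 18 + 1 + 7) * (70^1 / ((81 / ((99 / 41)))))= -2600 / 369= -7.05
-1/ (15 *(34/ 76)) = -0.15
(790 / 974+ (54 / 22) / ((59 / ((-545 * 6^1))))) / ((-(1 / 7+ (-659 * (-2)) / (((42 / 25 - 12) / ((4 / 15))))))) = -115785030375 / 29037655999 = -3.99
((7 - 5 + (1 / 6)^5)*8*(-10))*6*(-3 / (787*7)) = 77765 / 148743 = 0.52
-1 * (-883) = 883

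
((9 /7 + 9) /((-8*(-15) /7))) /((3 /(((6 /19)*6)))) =36 /95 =0.38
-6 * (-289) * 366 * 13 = 8250372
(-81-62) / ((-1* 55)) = 13 / 5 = 2.60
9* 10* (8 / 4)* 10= 1800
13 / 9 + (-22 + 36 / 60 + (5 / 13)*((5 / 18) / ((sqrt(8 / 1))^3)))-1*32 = -2338 / 45 + 25*sqrt(2) / 7488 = -51.95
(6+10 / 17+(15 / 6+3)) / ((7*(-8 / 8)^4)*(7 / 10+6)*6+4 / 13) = 26715 / 622574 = 0.04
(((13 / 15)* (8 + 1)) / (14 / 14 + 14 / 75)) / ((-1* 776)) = -0.01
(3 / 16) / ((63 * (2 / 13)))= 13 / 672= 0.02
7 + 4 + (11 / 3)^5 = 163724 / 243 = 673.76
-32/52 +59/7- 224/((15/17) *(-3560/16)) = 5438981/607425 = 8.95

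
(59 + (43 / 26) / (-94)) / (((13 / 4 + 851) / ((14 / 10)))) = 0.10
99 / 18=11 / 2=5.50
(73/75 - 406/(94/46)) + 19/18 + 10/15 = -4145089/21150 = -195.99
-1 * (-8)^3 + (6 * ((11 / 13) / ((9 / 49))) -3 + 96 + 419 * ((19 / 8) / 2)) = 705247 / 624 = 1130.20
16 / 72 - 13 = -115 / 9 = -12.78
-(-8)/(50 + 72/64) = 64/409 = 0.16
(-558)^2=311364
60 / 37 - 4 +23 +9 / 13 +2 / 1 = 23.31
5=5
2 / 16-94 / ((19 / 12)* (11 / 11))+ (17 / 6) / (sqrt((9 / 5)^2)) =-236675 / 4104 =-57.67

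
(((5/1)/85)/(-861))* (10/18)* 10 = -50/131733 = -0.00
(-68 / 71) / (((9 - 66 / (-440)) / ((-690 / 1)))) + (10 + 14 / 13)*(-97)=-1002.24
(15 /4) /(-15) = -0.25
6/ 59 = 0.10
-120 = -120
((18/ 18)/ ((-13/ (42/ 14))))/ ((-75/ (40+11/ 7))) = 291/ 2275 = 0.13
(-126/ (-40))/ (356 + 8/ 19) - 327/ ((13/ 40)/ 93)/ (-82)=82377954801/ 72189520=1141.13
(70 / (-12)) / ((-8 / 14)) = 245 / 24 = 10.21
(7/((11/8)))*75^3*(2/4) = 11812500/11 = 1073863.64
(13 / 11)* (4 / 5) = 52 / 55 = 0.95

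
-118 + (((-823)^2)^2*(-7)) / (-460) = 3211421965407 / 460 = 6981352098.71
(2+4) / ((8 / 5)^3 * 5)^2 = 0.01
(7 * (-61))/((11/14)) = -5978/11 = -543.45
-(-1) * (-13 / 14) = -13 / 14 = -0.93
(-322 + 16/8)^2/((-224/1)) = -3200/7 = -457.14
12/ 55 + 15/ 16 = 1017/ 880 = 1.16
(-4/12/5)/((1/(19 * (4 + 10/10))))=-19/3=-6.33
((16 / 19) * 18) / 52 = 72 / 247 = 0.29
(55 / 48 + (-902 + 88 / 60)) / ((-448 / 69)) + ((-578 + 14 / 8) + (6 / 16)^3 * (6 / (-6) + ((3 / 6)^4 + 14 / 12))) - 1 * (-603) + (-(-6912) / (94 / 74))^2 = 18753024431542913 / 633364480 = 29608582.46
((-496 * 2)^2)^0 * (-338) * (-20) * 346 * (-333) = -778873680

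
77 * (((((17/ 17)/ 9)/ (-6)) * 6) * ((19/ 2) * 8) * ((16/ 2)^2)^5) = -6283537154048/ 9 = -698170794894.22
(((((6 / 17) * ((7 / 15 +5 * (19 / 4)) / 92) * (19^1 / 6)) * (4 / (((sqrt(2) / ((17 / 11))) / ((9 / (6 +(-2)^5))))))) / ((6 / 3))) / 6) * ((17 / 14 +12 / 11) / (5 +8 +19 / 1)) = -1960097 * sqrt(2) / 1037324288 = -0.00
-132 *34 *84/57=-125664/19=-6613.89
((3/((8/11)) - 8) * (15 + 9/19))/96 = -1519/2432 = -0.62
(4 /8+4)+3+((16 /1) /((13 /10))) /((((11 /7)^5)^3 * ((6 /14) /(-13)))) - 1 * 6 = 26960695742468539 /25063489016493906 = 1.08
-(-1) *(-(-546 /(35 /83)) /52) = 249 /10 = 24.90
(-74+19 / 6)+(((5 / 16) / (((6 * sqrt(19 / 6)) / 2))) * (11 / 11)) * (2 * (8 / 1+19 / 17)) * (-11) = -425 / 6 - 8525 * sqrt(114) / 7752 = -82.58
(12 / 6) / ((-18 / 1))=-1 / 9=-0.11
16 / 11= 1.45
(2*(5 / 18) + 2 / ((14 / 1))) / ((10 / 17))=374 / 315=1.19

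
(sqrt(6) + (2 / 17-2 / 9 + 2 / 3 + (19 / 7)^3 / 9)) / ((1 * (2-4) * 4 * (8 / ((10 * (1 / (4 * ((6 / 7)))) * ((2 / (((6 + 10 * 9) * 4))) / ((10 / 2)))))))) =-146101 / 1105477632-7 * sqrt(6) / 147456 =-0.00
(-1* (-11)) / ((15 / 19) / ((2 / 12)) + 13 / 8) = 1672 / 967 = 1.73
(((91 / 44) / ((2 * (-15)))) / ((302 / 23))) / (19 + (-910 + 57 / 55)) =2093 / 354775104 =0.00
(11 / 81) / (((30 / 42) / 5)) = 77 / 81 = 0.95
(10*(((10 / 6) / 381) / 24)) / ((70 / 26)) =0.00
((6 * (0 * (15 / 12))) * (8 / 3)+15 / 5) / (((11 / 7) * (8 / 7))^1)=147 / 88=1.67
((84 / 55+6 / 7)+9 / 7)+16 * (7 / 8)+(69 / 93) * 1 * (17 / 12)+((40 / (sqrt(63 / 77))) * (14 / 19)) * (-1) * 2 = 2681251 / 143220-1120 * sqrt(11) / 57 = -46.45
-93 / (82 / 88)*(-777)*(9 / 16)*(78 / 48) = 92999907 / 1312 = 70884.08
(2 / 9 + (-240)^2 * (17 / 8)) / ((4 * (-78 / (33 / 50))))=-6058811 / 23400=-258.92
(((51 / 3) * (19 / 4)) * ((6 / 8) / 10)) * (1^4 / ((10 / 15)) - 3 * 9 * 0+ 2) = 6783 / 320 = 21.20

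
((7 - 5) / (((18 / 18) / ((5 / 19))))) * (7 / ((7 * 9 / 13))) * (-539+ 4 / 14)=-54470 / 133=-409.55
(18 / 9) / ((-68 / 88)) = -44 / 17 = -2.59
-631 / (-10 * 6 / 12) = 631 / 5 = 126.20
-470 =-470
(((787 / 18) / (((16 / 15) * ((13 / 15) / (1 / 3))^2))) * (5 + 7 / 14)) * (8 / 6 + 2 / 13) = 31381625 / 632736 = 49.60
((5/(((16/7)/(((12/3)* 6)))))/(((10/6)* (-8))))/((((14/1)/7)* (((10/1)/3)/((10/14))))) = -27/64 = -0.42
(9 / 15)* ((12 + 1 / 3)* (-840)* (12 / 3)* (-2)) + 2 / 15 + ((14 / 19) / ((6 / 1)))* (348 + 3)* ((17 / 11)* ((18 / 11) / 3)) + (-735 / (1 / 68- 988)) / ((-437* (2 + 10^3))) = 442846598891889494 / 8898850904955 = 49764.47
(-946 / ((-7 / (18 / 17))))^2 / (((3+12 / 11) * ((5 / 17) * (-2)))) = -177193368 / 20825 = -8508.69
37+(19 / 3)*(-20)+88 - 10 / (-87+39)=-35 / 24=-1.46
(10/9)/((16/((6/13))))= 5/156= 0.03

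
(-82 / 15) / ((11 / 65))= -1066 / 33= -32.30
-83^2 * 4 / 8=-3444.50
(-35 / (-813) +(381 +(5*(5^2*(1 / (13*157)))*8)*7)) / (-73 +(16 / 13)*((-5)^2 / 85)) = -10845461236 / 2049020973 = -5.29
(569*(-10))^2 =32376100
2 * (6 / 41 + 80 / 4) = 1652 / 41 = 40.29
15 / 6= 5 / 2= 2.50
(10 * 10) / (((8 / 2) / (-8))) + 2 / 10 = -999 / 5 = -199.80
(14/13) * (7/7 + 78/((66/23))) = 4340/143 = 30.35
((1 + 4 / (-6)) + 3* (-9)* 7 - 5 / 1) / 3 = -581 / 9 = -64.56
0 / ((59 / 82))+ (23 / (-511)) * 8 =-184 / 511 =-0.36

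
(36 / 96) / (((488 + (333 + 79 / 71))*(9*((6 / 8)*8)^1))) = 71 / 8405280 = 0.00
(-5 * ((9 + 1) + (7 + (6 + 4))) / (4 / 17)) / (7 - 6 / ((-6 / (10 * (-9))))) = 2295 / 332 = 6.91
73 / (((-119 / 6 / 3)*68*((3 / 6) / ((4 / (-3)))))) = 876 / 2023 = 0.43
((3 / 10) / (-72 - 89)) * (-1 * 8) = 0.01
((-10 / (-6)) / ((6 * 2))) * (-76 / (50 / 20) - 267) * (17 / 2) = -25279 / 72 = -351.10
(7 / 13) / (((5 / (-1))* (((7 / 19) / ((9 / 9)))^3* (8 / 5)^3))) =-171475 / 326144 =-0.53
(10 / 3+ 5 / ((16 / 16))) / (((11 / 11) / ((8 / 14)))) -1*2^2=16 / 21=0.76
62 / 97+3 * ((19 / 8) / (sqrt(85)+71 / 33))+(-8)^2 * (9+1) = 62073 * sqrt(85) / 700192+43498376817 / 67918624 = 641.27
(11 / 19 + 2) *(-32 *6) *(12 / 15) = -396.13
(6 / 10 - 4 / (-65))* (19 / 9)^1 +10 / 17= 19739 / 9945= 1.98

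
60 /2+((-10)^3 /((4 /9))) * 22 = -49470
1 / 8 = 0.12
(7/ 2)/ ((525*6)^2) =1/ 2835000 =0.00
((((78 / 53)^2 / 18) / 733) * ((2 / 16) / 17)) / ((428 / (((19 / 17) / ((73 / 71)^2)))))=16186651 / 5428789935791984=0.00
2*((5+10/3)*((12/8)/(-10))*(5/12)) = -1.04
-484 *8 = -3872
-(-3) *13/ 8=39/ 8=4.88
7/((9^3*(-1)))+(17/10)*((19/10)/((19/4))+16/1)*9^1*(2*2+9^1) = 3261.95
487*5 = 2435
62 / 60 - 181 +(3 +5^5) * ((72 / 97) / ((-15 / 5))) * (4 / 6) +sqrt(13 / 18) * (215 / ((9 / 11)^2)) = -2025143 / 2910 +26015 * sqrt(26) / 486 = -422.98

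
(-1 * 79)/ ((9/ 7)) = -553/ 9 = -61.44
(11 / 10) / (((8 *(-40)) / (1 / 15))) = -11 / 48000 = -0.00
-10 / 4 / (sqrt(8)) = -5 * sqrt(2) / 8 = -0.88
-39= -39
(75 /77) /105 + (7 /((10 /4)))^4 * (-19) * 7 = -2753924667 /336875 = -8174.92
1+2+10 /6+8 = 38 /3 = 12.67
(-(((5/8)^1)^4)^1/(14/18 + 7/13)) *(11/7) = -73125/401408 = -0.18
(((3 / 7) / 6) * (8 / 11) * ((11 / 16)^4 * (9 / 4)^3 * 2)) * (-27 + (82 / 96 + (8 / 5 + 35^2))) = 93183958197 / 293601280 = 317.38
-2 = -2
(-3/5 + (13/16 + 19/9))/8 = 1673/5760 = 0.29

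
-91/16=-5.69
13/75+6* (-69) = -31037/75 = -413.83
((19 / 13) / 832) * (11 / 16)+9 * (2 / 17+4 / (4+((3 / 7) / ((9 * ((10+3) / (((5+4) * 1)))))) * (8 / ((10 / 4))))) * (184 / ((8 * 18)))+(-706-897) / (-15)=2461161472957 / 20608373760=119.43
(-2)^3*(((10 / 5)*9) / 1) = -144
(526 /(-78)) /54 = -263 /2106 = -0.12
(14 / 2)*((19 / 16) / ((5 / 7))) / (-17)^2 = 931 / 23120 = 0.04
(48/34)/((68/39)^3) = 177957/668168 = 0.27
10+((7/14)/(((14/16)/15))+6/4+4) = 337/14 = 24.07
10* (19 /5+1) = 48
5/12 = 0.42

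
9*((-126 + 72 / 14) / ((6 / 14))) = -2538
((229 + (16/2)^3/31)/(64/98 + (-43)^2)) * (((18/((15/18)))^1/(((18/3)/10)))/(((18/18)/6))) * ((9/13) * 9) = 2174980248/12175033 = 178.64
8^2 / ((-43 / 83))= -5312 / 43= -123.53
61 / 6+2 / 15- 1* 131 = -1207 / 10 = -120.70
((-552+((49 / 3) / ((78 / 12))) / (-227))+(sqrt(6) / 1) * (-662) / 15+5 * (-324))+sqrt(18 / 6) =-19228814 / 8853 - 662 * sqrt(6) / 15+sqrt(3) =-2278.38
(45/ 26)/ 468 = 5/ 1352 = 0.00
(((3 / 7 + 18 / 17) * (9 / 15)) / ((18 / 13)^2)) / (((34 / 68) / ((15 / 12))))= 9971 / 8568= 1.16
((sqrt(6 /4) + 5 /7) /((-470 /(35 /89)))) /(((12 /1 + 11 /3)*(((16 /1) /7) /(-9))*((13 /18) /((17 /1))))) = 144585 /40893008 + 202419*sqrt(6) /81786016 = 0.01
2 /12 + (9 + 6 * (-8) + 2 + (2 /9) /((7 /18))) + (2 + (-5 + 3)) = -1523 /42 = -36.26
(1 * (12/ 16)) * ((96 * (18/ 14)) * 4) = 2592/ 7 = 370.29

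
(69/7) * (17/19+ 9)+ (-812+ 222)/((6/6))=-65498/133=-492.47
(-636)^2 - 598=403898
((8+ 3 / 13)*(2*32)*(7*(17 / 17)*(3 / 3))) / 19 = 47936 / 247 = 194.07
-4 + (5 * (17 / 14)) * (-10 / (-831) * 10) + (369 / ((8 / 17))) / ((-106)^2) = -1672999943 / 522878496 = -3.20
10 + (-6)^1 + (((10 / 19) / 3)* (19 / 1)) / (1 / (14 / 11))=8.24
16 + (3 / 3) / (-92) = 15.99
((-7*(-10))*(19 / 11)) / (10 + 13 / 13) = 1330 / 121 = 10.99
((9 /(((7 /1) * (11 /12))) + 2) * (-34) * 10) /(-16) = 11135 /154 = 72.31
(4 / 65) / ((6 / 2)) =4 / 195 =0.02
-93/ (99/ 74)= -2294/ 33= -69.52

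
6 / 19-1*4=-70 / 19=-3.68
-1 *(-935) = 935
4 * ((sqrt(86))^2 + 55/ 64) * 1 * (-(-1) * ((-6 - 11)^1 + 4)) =-72267/ 16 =-4516.69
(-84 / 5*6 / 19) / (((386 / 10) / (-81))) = 40824 / 3667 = 11.13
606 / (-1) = -606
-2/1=-2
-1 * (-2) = 2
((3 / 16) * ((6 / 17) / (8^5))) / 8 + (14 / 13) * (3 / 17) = 88080501 / 463470592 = 0.19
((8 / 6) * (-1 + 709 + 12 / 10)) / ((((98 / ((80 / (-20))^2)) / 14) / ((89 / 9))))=21373.56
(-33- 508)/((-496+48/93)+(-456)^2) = -16771/6430656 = -0.00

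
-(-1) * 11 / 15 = 11 / 15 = 0.73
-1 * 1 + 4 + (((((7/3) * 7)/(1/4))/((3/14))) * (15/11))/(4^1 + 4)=1814/33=54.97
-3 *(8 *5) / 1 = -120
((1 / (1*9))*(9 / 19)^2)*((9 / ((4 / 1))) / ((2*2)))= 81 / 5776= 0.01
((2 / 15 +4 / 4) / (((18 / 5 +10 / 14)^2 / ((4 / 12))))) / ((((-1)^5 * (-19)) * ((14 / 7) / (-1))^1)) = -4165 / 7797942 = -0.00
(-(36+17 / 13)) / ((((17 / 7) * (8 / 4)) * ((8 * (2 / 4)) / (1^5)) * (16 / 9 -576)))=0.00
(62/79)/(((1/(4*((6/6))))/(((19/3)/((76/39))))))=806/79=10.20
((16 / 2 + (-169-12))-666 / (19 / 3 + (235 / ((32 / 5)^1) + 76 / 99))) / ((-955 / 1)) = 26125921 / 132574055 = 0.20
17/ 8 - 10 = -63/ 8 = -7.88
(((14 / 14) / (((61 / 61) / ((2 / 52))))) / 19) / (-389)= -1 / 192166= -0.00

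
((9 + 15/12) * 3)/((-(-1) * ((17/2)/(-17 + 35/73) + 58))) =74169/138655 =0.53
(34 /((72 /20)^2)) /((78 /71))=30175 /12636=2.39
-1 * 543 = -543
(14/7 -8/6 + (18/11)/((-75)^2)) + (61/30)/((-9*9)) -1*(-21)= 72310847/3341250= 21.64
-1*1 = -1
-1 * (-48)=48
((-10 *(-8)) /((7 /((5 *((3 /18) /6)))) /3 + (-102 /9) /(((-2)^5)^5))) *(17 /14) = 5.78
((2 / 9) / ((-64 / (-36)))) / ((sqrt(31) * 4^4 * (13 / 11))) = 11 * sqrt(31) / 825344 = 0.00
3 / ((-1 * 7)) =-3 / 7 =-0.43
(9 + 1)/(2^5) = 0.31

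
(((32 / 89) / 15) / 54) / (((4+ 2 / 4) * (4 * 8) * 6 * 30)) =1 / 58392900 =0.00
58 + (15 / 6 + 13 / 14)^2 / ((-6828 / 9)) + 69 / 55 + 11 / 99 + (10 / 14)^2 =826138601 / 13801095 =59.86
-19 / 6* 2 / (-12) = 19 / 36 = 0.53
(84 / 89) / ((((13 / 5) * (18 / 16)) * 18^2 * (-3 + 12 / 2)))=280 / 843453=0.00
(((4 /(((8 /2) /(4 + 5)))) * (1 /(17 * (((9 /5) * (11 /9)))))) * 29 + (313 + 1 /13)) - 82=578713 /2431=238.06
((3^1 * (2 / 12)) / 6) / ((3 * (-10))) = -1 / 360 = -0.00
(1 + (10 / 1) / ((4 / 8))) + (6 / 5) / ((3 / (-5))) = 19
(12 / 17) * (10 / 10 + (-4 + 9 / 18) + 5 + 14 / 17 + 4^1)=1494 / 289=5.17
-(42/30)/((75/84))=-196/125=-1.57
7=7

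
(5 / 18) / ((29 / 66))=55 / 87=0.63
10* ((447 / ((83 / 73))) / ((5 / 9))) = 587358 / 83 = 7076.60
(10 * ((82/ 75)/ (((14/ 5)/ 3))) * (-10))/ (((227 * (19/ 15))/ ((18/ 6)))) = -36900/ 30191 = -1.22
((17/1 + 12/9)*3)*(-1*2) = -110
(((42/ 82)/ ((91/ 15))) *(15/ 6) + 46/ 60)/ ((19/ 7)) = 54719/ 151905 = 0.36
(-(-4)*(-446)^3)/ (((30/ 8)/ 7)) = -9936252032/ 15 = -662416802.13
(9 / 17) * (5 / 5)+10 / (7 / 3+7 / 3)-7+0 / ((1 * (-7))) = -515 / 119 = -4.33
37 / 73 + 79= 5804 / 73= 79.51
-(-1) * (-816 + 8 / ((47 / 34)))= -38080 / 47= -810.21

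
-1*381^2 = -145161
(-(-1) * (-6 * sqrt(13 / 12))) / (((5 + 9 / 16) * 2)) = -8 * sqrt(39) / 89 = -0.56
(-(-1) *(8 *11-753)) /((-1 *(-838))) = -665 /838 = -0.79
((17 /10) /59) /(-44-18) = -17 /36580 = -0.00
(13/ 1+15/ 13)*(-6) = -1104/ 13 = -84.92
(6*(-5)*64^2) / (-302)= 61440 / 151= 406.89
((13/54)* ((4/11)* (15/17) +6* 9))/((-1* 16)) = -22009/26928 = -0.82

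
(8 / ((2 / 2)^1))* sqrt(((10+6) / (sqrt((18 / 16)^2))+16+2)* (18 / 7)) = 16* sqrt(1015) / 7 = 72.82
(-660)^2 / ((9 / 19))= 919600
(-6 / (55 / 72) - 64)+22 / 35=-27422 / 385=-71.23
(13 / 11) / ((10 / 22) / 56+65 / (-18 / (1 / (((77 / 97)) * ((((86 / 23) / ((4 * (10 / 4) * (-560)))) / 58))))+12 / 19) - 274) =-17395620648 / 2518514073589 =-0.01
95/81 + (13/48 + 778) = 1010159/1296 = 779.44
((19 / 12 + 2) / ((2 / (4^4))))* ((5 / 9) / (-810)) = -688 / 2187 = -0.31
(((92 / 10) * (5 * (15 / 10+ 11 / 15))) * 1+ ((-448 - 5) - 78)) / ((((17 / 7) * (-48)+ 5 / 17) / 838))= 3086.48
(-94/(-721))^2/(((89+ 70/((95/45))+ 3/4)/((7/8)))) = 83942/693690683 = 0.00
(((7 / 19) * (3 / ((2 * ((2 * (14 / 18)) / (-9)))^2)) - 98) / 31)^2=35668477321 / 4351777024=8.20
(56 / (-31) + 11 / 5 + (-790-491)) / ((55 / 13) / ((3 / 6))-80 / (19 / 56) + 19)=49028018 / 7975835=6.15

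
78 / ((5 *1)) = 78 / 5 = 15.60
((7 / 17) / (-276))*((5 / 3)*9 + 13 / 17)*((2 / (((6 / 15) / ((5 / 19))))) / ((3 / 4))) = -46900 / 1136637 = -0.04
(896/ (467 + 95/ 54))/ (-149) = -48384/ 3771637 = -0.01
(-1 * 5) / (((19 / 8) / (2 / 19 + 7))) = -5400 / 361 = -14.96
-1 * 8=-8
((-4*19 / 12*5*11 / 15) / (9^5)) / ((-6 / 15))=0.00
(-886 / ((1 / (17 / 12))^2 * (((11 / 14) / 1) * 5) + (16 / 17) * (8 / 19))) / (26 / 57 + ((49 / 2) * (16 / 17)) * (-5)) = 16499735679 / 5033771608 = 3.28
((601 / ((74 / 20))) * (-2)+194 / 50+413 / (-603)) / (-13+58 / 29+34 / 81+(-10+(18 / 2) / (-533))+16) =69.97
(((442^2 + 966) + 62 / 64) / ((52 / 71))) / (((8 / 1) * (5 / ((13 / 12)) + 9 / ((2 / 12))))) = 148687987 / 260096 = 571.67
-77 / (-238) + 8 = 283 / 34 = 8.32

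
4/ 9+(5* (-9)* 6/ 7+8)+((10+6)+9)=-323/ 63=-5.13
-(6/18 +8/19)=-43/57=-0.75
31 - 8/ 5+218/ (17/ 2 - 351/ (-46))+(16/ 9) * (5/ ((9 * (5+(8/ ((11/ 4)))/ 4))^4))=10578594634052489/ 246502097433585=42.91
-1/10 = -0.10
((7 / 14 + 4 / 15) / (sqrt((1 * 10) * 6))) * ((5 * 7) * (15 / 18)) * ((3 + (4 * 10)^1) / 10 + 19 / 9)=92897 * sqrt(15) / 19440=18.51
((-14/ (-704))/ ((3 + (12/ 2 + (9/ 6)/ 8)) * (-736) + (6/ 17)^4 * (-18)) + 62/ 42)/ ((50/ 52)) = 8902113461761/ 5798534588000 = 1.54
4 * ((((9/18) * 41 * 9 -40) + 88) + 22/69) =64258/69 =931.28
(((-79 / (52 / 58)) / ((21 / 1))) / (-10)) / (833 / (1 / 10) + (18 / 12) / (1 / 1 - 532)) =135169 / 2683425290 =0.00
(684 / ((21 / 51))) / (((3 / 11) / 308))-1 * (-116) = 1876100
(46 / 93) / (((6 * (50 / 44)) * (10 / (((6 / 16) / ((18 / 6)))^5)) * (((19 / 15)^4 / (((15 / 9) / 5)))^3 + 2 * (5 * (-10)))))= 1080685546875 / 1760164601306758873088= 0.00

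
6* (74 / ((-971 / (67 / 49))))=-29748 / 47579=-0.63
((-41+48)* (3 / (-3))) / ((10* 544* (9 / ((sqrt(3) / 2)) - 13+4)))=-7* sqrt(3) / 24480 - 7 / 16320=-0.00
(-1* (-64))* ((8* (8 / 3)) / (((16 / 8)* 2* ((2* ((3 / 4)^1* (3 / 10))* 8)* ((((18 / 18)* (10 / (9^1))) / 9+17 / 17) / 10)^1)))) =76800 / 91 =843.96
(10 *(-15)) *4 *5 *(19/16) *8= -28500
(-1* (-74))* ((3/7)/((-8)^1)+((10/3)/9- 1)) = -38221/756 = -50.56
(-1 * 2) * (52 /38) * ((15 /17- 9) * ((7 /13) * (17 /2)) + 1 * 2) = 96.21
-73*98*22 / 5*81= -12748428 / 5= -2549685.60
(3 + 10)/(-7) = -13/7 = -1.86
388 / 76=97 / 19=5.11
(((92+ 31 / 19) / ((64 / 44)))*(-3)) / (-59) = 58707 / 17936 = 3.27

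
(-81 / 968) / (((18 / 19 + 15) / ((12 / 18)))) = -171 / 48884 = -0.00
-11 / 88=-1 / 8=-0.12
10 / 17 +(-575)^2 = 5620635 / 17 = 330625.59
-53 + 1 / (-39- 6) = -2386 / 45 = -53.02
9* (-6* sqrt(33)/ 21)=-18* sqrt(33)/ 7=-14.77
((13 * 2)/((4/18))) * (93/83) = 10881/83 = 131.10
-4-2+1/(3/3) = -5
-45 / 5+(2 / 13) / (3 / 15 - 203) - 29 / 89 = -5470975 / 586599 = -9.33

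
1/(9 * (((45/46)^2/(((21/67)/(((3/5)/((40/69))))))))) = 5152/146529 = 0.04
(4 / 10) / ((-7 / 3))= -6 / 35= -0.17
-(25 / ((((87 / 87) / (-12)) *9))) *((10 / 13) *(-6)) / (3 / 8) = -16000 / 39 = -410.26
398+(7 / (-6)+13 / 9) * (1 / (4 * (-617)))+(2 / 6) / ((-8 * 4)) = 70721137 / 177696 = 397.99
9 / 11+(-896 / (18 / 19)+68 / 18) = -10353 / 11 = -941.18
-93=-93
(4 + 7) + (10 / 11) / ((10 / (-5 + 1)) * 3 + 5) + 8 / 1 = 205 / 11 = 18.64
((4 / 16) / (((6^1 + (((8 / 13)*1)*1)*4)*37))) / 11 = 13 / 179080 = 0.00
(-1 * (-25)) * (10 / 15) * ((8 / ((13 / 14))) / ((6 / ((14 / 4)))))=83.76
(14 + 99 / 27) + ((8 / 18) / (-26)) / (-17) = 17.67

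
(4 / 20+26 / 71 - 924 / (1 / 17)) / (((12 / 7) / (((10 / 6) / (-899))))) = 4336997 / 255316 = 16.99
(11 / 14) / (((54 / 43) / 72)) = 946 / 21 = 45.05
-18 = -18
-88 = -88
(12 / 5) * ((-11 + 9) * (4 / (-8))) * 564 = 6768 / 5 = 1353.60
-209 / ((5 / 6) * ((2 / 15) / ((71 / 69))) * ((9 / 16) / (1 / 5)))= -237424 / 345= -688.19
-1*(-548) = 548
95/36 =2.64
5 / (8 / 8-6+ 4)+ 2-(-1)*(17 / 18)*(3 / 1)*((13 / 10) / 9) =-1399 / 540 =-2.59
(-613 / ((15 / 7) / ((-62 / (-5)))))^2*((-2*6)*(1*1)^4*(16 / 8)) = -566226766112 / 1875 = -301987608.59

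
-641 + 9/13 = -8324/13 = -640.31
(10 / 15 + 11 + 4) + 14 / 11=559 / 33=16.94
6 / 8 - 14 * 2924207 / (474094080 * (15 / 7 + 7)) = 11234971777 / 15171010560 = 0.74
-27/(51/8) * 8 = -576/17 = -33.88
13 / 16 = 0.81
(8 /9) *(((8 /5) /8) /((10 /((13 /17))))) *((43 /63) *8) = 17888 /240975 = 0.07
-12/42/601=-2/4207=-0.00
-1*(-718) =718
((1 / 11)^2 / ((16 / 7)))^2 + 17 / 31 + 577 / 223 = 81251563825 / 25910587648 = 3.14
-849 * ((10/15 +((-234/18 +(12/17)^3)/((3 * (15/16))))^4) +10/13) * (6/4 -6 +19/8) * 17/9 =1398784.22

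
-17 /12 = -1.42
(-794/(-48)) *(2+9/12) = 45.49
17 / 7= 2.43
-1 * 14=-14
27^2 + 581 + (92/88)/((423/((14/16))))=97527041/74448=1310.00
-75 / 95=-15 / 19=-0.79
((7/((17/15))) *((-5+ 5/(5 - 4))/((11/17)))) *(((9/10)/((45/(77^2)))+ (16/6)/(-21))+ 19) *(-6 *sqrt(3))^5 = 0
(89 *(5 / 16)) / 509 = 445 / 8144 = 0.05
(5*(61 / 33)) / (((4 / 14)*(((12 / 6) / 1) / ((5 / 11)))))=10675 / 1452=7.35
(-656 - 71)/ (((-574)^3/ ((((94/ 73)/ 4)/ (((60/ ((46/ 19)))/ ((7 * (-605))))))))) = -95092327/ 449671480608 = -0.00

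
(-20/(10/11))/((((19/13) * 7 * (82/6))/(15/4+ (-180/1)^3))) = 10007705565/10906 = 917633.01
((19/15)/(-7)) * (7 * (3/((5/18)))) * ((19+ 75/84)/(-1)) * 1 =95247/350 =272.13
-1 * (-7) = 7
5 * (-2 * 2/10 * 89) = -178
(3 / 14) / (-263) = -3 / 3682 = -0.00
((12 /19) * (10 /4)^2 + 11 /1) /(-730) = -142 /6935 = -0.02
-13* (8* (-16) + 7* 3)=1391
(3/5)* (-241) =-723/5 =-144.60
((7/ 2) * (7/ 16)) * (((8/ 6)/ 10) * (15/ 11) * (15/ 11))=735/ 1936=0.38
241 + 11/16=3867/16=241.69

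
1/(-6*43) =-1/258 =-0.00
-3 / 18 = -1 / 6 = -0.17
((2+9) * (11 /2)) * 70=4235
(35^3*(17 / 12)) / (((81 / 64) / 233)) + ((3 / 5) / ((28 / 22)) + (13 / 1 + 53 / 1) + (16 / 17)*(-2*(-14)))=3233549582023 / 289170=11182175.13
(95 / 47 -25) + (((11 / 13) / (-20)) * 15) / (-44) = -224499 / 9776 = -22.96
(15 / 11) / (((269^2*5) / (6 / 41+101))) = 1131 / 2966801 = 0.00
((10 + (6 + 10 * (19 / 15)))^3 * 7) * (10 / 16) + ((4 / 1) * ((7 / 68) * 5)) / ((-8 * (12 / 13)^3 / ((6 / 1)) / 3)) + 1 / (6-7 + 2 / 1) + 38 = 12114396841 / 117504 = 103097.74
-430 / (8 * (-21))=215 / 84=2.56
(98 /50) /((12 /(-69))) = -1127 /100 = -11.27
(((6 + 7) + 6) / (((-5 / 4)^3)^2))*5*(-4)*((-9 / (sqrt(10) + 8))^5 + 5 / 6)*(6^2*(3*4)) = -21197.19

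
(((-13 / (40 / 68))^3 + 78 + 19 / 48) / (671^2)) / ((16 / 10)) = -64292791 / 4322313600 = -0.01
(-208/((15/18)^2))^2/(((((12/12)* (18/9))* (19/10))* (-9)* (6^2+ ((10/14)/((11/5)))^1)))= -479711232/6642875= -72.21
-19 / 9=-2.11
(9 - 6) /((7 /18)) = 54 /7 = 7.71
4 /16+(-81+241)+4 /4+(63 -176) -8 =161 /4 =40.25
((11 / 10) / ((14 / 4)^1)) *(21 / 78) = 0.08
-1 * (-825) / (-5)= -165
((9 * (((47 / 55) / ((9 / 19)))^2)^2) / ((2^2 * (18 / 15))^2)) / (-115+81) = -0.12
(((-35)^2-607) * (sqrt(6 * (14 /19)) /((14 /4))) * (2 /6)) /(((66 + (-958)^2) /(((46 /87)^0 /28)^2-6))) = -484409 * sqrt(399) /11962996220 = -0.00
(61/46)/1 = 61/46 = 1.33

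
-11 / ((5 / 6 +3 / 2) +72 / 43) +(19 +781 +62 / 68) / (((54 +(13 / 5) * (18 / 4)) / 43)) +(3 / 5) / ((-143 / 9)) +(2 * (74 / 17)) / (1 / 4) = 69590711423 / 125111415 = 556.23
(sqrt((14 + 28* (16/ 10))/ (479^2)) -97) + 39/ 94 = -9079/ 94 + 7* sqrt(30)/ 2395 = -96.57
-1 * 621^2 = -385641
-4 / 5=-0.80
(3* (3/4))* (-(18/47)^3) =-13122/103823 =-0.13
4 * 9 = 36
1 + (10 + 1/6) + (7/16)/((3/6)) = 289/24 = 12.04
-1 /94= -0.01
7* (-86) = -602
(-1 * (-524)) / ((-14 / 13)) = -3406 / 7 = -486.57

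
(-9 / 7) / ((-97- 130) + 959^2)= -9 / 6436178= -0.00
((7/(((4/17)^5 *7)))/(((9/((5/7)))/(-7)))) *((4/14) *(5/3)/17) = -2088025/96768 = -21.58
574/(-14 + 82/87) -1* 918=-546393/568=-961.96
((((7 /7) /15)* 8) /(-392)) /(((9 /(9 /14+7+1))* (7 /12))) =-242 /108045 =-0.00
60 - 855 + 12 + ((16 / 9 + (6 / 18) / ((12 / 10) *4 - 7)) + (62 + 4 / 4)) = -71119 / 99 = -718.37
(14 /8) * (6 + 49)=96.25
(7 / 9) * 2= 14 / 9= 1.56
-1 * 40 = -40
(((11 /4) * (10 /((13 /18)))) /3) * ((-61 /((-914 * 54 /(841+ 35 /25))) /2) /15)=2013 /4570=0.44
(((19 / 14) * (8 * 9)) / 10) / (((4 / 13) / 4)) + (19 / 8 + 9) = 38753 / 280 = 138.40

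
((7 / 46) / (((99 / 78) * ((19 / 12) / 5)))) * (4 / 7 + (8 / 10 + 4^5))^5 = 3095634120232099943284736 / 7213504375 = 429144277081290.32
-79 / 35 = -2.26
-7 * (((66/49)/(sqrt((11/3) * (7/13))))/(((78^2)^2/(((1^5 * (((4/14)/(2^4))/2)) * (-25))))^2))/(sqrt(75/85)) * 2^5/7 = -125 * sqrt(85085)/30703349637428622336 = -0.00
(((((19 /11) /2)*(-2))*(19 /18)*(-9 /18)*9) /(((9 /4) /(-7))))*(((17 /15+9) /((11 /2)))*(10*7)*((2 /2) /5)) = -10754912 /16335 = -658.40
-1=-1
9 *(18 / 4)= 81 / 2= 40.50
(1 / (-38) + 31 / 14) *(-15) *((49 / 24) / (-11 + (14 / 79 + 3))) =268205 / 31312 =8.57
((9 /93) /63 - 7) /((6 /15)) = -11390 /651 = -17.50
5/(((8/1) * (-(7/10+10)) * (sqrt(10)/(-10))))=25 * sqrt(10)/428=0.18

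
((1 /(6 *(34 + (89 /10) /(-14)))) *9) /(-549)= -70 /854793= -0.00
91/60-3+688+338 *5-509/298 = 2374.81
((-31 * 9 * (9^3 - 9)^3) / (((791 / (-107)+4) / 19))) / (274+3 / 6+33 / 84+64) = 658649843712000 / 382723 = 1720957046.51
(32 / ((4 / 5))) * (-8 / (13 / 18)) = -5760 / 13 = -443.08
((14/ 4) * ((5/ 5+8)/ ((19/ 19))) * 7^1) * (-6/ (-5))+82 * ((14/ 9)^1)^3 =2089507/ 3645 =573.25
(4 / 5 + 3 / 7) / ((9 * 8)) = 43 / 2520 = 0.02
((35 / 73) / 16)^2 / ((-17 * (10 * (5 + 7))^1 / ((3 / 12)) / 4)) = -245 / 556603392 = -0.00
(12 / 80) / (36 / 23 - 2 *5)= -69 / 3880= -0.02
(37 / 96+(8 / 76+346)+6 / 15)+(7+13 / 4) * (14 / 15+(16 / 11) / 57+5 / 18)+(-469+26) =-25110257 / 300960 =-83.43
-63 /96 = -21 /32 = -0.66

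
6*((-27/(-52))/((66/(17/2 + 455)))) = 25029/1144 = 21.88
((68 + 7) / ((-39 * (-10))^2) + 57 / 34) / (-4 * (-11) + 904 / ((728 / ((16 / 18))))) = 242823 / 6530992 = 0.04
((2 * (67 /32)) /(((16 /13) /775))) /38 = 675025 /9728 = 69.39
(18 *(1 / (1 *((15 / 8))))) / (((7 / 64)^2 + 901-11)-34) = 196608 / 17531125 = 0.01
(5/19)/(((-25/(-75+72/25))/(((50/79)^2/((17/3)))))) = 108180/2015843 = 0.05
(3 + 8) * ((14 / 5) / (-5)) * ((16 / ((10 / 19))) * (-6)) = 140448 / 125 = 1123.58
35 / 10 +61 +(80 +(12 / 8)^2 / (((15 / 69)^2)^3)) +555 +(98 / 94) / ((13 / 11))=840795197361 / 38187500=22017.55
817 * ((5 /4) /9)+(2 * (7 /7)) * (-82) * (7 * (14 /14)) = -37243 /36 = -1034.53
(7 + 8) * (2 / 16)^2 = 15 / 64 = 0.23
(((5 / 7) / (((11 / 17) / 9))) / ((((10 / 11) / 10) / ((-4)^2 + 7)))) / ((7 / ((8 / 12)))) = 11730 / 49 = 239.39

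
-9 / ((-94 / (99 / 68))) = 891 / 6392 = 0.14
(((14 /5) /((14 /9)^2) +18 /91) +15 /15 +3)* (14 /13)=4873 /845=5.77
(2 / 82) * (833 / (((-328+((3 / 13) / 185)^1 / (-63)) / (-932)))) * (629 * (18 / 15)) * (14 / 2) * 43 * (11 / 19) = 7593476.59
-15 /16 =-0.94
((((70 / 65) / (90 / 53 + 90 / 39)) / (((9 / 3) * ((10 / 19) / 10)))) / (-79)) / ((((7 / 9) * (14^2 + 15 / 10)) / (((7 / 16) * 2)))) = -7049 / 57417200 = -0.00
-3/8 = -0.38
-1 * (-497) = 497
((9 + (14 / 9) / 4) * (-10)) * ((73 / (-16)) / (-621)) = -61685 / 89424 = -0.69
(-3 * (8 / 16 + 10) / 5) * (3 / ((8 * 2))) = -1.18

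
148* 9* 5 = 6660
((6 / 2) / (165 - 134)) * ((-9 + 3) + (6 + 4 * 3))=36 / 31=1.16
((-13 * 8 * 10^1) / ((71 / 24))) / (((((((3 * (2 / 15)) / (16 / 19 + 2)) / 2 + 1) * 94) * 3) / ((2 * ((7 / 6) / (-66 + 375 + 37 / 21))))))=-2116800 / 242062643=-0.01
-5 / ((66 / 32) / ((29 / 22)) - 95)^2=-269120 / 469892329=-0.00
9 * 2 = 18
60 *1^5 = 60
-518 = -518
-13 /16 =-0.81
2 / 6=1 / 3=0.33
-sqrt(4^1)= -2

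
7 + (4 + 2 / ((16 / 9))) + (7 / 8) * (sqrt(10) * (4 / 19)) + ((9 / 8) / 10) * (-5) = 7 * sqrt(10) / 38 + 185 / 16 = 12.15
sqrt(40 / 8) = sqrt(5) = 2.24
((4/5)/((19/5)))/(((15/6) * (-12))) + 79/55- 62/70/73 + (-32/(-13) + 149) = 3183823067/20825805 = 152.88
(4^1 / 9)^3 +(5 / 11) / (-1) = -2941 / 8019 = -0.37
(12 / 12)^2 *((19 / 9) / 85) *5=0.12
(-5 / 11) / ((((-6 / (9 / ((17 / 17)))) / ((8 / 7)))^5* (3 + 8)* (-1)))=-1244160 / 2033647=-0.61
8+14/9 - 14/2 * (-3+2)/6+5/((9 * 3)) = 10.91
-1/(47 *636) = -1/29892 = -0.00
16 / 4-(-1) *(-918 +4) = -910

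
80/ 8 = 10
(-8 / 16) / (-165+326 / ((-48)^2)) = 576 / 189917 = 0.00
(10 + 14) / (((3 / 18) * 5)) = 144 / 5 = 28.80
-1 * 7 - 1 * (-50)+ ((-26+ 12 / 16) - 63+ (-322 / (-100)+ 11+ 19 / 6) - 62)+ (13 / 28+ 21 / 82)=-1918802 / 21525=-89.14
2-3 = -1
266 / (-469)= -38 / 67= -0.57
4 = 4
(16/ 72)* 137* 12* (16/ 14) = 8768/ 21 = 417.52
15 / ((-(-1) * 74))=15 / 74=0.20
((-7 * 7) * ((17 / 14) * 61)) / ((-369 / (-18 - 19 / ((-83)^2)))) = -900268439 / 5084082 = -177.08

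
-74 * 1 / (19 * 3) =-74 / 57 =-1.30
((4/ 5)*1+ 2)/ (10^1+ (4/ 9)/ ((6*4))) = 756/ 2705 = 0.28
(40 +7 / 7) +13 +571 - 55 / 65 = 8114 / 13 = 624.15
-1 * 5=-5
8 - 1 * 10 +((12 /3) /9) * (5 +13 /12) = 19 /27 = 0.70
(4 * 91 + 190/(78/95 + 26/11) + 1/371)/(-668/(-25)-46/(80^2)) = 15.86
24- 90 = -66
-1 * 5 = -5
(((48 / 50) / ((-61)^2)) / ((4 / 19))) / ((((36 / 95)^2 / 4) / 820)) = 27.99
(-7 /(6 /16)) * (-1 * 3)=56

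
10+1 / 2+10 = 41 / 2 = 20.50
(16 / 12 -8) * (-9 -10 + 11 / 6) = 1030 / 9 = 114.44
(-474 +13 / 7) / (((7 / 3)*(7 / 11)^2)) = -1199715 / 2401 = -499.67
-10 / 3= -3.33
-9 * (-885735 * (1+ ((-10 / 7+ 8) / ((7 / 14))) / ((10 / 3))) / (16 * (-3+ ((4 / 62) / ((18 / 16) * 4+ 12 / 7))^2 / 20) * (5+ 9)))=-58634.86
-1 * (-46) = 46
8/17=0.47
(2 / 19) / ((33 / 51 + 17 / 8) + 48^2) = 272 / 5960699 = 0.00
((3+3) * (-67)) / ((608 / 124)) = -6231 / 76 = -81.99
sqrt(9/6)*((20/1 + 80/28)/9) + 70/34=35/17 + 80*sqrt(6)/63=5.17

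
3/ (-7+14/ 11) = -11/ 21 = -0.52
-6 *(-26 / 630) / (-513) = -26 / 53865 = -0.00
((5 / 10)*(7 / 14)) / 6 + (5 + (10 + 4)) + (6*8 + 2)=1657 / 24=69.04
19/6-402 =-2393/6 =-398.83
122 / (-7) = -17.43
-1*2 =-2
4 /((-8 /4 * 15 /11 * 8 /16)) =-44 /15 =-2.93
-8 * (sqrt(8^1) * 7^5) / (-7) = 38416 * sqrt(2) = 54328.43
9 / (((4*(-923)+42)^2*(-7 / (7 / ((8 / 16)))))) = -9 / 6661250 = -0.00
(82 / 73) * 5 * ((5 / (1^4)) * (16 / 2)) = 16400 / 73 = 224.66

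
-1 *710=-710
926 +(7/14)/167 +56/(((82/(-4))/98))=9014701/13694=658.30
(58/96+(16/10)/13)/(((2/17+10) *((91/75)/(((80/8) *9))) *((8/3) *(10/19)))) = 98939745/26044928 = 3.80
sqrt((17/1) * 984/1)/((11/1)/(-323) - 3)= -323 * sqrt(4182)/490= -42.63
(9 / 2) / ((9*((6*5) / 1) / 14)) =7 / 30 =0.23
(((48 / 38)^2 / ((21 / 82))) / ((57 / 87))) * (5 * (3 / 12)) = 570720 / 48013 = 11.89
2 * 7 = 14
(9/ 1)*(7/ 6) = 21/ 2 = 10.50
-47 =-47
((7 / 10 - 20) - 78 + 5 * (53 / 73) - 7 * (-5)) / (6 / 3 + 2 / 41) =-1755989 / 61320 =-28.64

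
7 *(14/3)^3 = 19208/27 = 711.41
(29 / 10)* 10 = 29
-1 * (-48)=48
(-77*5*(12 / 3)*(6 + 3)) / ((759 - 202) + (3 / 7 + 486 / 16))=-776160 / 32917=-23.58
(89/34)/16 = 89/544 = 0.16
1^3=1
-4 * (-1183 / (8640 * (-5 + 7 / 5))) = -1183 / 7776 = -0.15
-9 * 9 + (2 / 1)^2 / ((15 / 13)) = -1163 / 15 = -77.53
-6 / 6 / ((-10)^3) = 1 / 1000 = 0.00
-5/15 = -1/3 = -0.33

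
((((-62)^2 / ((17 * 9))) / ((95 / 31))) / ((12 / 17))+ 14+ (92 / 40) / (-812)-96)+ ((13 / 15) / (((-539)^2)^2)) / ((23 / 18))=-81312888914536620367 / 1155202848480736440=-70.39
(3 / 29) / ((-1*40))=-3 / 1160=-0.00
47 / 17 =2.76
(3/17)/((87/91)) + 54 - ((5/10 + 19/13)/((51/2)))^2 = 4514004/83317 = 54.18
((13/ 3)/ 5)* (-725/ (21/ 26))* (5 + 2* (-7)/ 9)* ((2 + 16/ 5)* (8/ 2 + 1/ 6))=-98755150/ 1701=-58057.11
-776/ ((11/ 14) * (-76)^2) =-679/ 3971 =-0.17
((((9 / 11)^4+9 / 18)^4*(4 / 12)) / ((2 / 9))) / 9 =0.13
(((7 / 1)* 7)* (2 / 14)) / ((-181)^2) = 7 / 32761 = 0.00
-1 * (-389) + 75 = 464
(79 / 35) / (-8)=-79 / 280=-0.28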